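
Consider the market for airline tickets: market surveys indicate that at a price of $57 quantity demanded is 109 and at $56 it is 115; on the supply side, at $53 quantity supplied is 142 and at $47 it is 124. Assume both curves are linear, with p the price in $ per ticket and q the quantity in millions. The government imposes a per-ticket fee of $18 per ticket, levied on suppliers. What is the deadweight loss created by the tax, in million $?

Demand slope: (115 − 109)/(56 − 57) = -6, so qd = 451 − 6p.
Supply slope: (124 − 142)/(47 − 53) = 3, so qs = 3p − 17.
Before the tax: set 451 − 6p = 3p − 17 → p* = $52, q* = 139.
With the tax collected from suppliers, supply shifts: qs = 3(p − 18) − 17.
New equilibrium: buyers pay $58, suppliers receive $40, q = 103. (Wedge: pb − ps = 18.)
Quantity falls by |ΔQ| = |139 − 103| = 36.
DWL = ½ · t · |ΔQ| = ½ · 18 · 36 = $324.

Deadweight loss = $324 million.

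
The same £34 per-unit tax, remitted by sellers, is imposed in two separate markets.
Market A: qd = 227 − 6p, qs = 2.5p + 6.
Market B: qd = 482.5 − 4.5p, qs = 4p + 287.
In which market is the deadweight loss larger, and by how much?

Market B, by £204.

Market A: pre-tax p* = £26, q* = 71; post-tax q = 11; deadweight loss = £1020.
Market B: pre-tax p* = £23, q* = 379; post-tax q = 307; deadweight loss = £1224.
Difference: £1020 vs £1224 → market B is larger by £204.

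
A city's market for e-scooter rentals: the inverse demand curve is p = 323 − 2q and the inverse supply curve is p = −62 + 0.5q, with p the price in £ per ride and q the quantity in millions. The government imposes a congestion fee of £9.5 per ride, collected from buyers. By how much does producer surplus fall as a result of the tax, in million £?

Rewrite in direct form: qd = 161.5 − 0.5p and qs = 2p + 124.
Before the tax: set 161.5 − 0.5p = 2p + 124 → p* = £15, q* = 154.
With the tax collected from buyers, demand (in seller-price terms) shifts: qd = 161.5 − 0.5(p + 9.5).
Solving gives q = 150.2 with buyers paying £22.6 and sellers receiving £13.1 (the £9.5 wedge).
ΔPS is the trapezoid between Q = 150.2 and Q = 154 of height £1.9: ½ · (154 + 150.2) · 1.9 = £288.99.

Producer surplus falls by £288.99 million.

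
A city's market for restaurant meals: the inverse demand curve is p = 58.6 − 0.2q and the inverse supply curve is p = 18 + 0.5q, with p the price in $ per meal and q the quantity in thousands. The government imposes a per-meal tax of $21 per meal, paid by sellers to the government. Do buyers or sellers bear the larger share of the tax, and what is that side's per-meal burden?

Rewrite in direct form: qd = 293 − 5p and qs = 2p − 36.
Before the tax: set 293 − 5p = 2p − 36 → p* = $47, q* = 58.
With the tax collected from sellers, supply shifts: qs = 2(p − 21) − 36.
Solving gives q = 28 with buyers paying $53 and sellers receiving $32 (the $21 wedge).
Per-meal burden: buyers $6, sellers $15.
Sellers take the larger share because supply is less price-elastic here (demand slope 5 vs supply slope 2).

Sellers bear the larger share: $15 per meal.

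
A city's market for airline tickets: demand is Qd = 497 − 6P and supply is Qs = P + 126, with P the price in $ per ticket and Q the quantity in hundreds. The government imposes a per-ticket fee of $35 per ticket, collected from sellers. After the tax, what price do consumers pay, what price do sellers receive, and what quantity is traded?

Without the tax, 497 − 6P = P + 126 gives 7P = 371, so P* = $53 and Q* = 179.
With the tax collected from sellers, supply shifts: Qs = (P − 35) + 126.
New equilibrium: consumers pay $58, sellers receive $23, Q = 149. (Wedge: Pb − Ps = 35.)

Consumers pay $58; sellers receive $23; quantity = 149.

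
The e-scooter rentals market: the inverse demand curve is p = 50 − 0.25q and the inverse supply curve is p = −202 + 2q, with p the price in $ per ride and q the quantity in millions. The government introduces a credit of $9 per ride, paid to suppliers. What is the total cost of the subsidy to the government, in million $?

Government outlay = $1044 million.

Inverting to q(p) form: qd = 200 − 4p; qs = 0.5p + 101.
Before the subsidy: set 200 − 4p = 0.5p + 101 → p* = $22, q* = 112.
With a per-unit subsidy paid to suppliers, each receives p + 9 per unit sold, so supply becomes qs = 0.5(p + 9) + 101.
New equilibrium: buyers pay $21, suppliers receive $30, q = 116. (Wedge: pb − ps = −9.)
Outlay = t · Q = 9 · 116 = $1044.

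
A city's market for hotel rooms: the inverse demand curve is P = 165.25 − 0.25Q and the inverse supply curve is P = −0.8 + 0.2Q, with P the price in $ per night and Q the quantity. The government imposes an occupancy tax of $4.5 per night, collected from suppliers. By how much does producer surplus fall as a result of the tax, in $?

Producer surplus falls by $728.

Inverting to Q(P) form: Qd = 661 − 4P; Qs = 5P + 4.
Without the tax, 661 − 4P = 5P + 4 gives 9P = 657, so P* = $73 and Q* = 369.
With the tax collected from suppliers, supply shifts: Qs = 5(P − 4.5) + 4.
Solving gives Q = 359 with buyers paying $75.5 and suppliers receiving $71 (the $4.5 wedge).
ΔPS is the trapezoid between Q = 359 and Q = 369 of height $2: ½ · (369 + 359) · 2 = $728.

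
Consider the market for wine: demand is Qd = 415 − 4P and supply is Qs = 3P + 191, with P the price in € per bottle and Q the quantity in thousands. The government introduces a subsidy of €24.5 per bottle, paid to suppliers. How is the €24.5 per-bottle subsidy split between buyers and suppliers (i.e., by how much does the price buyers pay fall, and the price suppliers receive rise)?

Before the subsidy: set 415 − 4P = 3P + 191 → P* = €32, Q* = 287.
With a per-unit subsidy paid to suppliers, each receives P + 24.5 per unit sold, so supply becomes Qs = 3(P + 24.5) + 191.
Solving gives Q = 329 with buyers paying €21.5 and suppliers receiving €46 (the €24.5 wedge).
Gain to buyers: €10.5; to suppliers: €14. (They sum to €24.5.)

Buyers gain €10.5 per bottle; suppliers gain €14 per bottle.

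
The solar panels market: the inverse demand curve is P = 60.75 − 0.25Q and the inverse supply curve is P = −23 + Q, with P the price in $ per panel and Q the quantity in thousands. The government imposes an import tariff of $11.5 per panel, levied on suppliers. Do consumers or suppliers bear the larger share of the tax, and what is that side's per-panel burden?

Inverting to Q(P) form: Qd = 243 − 4P; Qs = P + 23.
Before the tax: set 243 − 4P = P + 23 → P* = $44, Q* = 67.
With the tax collected from suppliers, supply shifts: Qs = (P − 11.5) + 23.
New equilibrium: consumers pay $46.3, suppliers receive $34.8, Q = 57.8. (Wedge: Pb − Ps = 11.5.)
Per-panel burden: consumers $2.3, suppliers $9.2.
Suppliers take the larger share because supply is less price-elastic here (demand slope 4 vs supply slope 1).

Suppliers bear the larger share: $9.2 per panel.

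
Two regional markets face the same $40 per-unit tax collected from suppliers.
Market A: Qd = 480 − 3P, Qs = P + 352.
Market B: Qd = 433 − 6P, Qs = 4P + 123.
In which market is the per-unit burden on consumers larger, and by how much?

Market B, by $6.

Market A: pre-tax P* = $32, Q* = 384; post-tax Q = 354; per-unit burden on consumers = $10.
Market B: pre-tax P* = $31, Q* = 247; post-tax Q = 151; per-unit burden on consumers = $16.
Difference: $10 vs $16 → market B is larger by $6.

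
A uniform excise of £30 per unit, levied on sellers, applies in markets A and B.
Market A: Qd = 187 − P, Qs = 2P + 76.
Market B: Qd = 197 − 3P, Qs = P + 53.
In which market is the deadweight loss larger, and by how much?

Market A: pre-tax P* = £37, Q* = 150; post-tax Q = 130; deadweight loss = £300.
Market B: pre-tax P* = £36, Q* = 89; post-tax Q = 66.5; deadweight loss = £337.5.
Difference: £300 vs £337.5 → market B is larger by £37.5.

Market B, by £37.5.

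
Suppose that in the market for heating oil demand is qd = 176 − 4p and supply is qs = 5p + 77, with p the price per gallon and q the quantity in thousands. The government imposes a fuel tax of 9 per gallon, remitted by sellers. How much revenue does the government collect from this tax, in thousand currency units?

Without the tax, 176 − 4p = 5p + 77 gives 9p = 99, so p* = 11 and q* = 132.
With the tax collected from sellers, supply shifts: qs = 5(p − 9) + 77.
Solving gives q = 112 with consumers paying 16 and sellers receiving 7 (the 9 wedge).
Revenue = t · Q = 9 · 112 = 1008.

Tax revenue = 1008 thousand.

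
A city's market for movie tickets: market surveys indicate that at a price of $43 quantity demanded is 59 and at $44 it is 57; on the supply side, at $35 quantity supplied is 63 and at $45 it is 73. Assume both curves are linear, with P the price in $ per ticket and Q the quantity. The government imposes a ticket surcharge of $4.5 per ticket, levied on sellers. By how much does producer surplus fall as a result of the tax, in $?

Producer surplus falls by $196.5.

Demand slope: (57 − 59)/(44 − 43) = -2, so Qd = 145 − 2P.
Supply slope: (73 − 63)/(45 − 35) = 1, so Qs = P + 28.
Before the tax: set 145 − 2P = P + 28 → P* = $39, Q* = 67.
With the tax collected from sellers, supply shifts: Qs = (P − 4.5) + 28.
Solving gives Q = 64 with buyers paying $40.5 and sellers receiving $36 (the $4.5 wedge).
ΔPS is the trapezoid between Q = 64 and Q = 67 of height $3: ½ · (67 + 64) · 3 = $196.5.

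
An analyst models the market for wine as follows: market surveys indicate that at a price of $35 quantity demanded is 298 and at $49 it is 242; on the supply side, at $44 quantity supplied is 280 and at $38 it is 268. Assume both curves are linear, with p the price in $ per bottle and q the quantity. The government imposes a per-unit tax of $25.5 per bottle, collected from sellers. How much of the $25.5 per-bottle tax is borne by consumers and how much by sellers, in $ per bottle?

Consumers bear $8.5 per bottle; sellers bear $17 per bottle.

Demand slope: (242 − 298)/(49 − 35) = -4, so qd = 438 − 4p.
Supply slope: (268 − 280)/(38 − 44) = 2, so qs = 2p + 192.
Before the tax: set 438 − 4p = 2p + 192 → p* = $41, q* = 274.
With the tax collected from sellers, supply shifts: qs = 2(p − 25.5) + 192.
Solving gives q = 240 with consumers paying $49.5 and sellers receiving $24 (the $25.5 wedge).
Burden on consumers: $8.5; on sellers: $17. (They sum to $25.5.)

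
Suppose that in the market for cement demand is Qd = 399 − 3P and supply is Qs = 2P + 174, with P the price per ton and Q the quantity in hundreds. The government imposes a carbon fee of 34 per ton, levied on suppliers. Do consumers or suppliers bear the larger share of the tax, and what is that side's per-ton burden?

Suppliers bear the larger share: 20.4 per ton.

Without the tax, 399 − 3P = 2P + 174 gives 5P = 225, so P* = 45 and Q* = 264.
With the tax collected from suppliers, supply shifts: Qs = 2(P − 34) + 174.
New equilibrium: consumers pay 58.6, suppliers receive 24.6, Q = 223.2. (Wedge: Pb − Ps = 34.)
Per-ton burden: consumers 13.6, suppliers 20.4.
Suppliers take the larger share because supply is less price-elastic here (demand slope 3 vs supply slope 2).
The less price-elastic side of the market bears the larger share of a per-unit tax.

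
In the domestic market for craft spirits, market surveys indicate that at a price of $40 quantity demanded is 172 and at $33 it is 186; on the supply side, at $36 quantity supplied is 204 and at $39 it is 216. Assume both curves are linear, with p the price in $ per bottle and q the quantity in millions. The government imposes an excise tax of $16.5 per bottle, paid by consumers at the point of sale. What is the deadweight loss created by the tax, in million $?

Demand slope: (186 − 172)/(33 − 40) = -2, so qd = 252 − 2p.
Supply slope: (216 − 204)/(39 − 36) = 4, so qs = 4p + 60.
Without the tax, 252 − 2p = 4p + 60 gives 6p = 192, so p* = $32 and q* = 188.
With the tax collected from consumers, demand (in seller-price terms) shifts: qd = 252 − 2(p + 16.5).
Solving gives q = 166 with consumers paying $43 and suppliers receiving $26.5 (the $16.5 wedge).
Quantity falls by |ΔQ| = |188 − 166| = 22.
DWL = ½ · t · |ΔQ| = ½ · 16.5 · 22 = $181.5.

Deadweight loss = $181.5 million.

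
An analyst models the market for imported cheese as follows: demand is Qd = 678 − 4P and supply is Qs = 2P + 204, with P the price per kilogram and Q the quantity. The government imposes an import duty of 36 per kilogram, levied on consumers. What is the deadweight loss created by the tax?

Without the tax, 678 − 4P = 2P + 204 gives 6P = 474, so P* = 79 and Q* = 362.
With the tax collected from consumers, demand (in seller-price terms) shifts: Qd = 678 − 4(P + 36).
New equilibrium: consumers pay 91, suppliers receive 55, Q = 314. (Wedge: Pb − Ps = 36.)
Quantity falls by |ΔQ| = |362 − 314| = 48.
DWL = ½ · t · |ΔQ| = ½ · 36 · 48 = 864.

Deadweight loss = 864.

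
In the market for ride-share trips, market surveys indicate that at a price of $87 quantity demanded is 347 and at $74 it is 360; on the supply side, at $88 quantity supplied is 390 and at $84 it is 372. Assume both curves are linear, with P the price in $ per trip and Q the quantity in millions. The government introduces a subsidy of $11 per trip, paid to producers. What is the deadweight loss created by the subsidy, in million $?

Deadweight loss = $49.5 million.

Demand slope: (360 − 347)/(74 − 87) = -1, so Qd = 434 − P.
Supply slope: (372 − 390)/(84 − 88) = 4.5, so Qs = 4.5P − 6.
Without the subsidy, 434 − P = 4.5P − 6 gives 5.5P = 440, so P* = $80 and Q* = 354.
With a per-unit subsidy paid to producers, each receives P + 11 per unit sold, so supply becomes Qs = 4.5(P + 11) − 6.
New equilibrium: buyers pay $71, producers receive $82, Q = 363. (Wedge: Pb − Ps = −11.)
Quantity rises by |ΔQ| = |354 − 363| = 9.
DWL = ½ · t · |ΔQ| = ½ · 11 · 9 = $49.5.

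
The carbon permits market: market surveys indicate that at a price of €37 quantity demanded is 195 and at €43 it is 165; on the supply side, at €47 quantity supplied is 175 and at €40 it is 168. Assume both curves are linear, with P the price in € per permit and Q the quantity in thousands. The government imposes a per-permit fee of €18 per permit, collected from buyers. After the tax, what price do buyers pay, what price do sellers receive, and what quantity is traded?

Demand slope: (165 − 195)/(43 − 37) = -5, so Qd = 380 − 5P.
Supply slope: (168 − 175)/(40 − 47) = 1, so Qs = P + 128.
Before the tax: set 380 − 5P = P + 128 → P* = €42, Q* = 170.
With the tax collected from buyers, demand (in seller-price terms) shifts: Qd = 380 − 5(P + 18).
Solving gives Q = 155 with buyers paying €45 and sellers receiving €27 (the €18 wedge).
The less price-elastic side of the market bears the larger share of a per-unit tax.

Buyers pay €45; sellers receive €27; quantity = 155.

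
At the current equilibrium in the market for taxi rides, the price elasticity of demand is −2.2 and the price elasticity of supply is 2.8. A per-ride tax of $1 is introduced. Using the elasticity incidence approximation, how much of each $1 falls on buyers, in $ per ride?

Incidence ratio: buyers' share ≈ εs / (εs + |εd|) = 2.8 / (2.8 + 2.2) = 0.56.
So buyers bear ≈ 0.56 × $1 = $0.56; producers bear $0.44.

Buyers bear ≈ $0.56 per ride.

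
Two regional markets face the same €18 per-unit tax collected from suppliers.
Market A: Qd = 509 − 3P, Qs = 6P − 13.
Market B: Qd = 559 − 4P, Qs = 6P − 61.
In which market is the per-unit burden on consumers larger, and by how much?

Market A: pre-tax P* = €58, Q* = 335; post-tax Q = 299; per-unit burden on consumers = €12.
Market B: pre-tax P* = €62, Q* = 311; post-tax Q = 267.8; per-unit burden on consumers = €10.8.
Difference: €12 vs €10.8 → market A is larger by €1.2.

Market A, by €1.2.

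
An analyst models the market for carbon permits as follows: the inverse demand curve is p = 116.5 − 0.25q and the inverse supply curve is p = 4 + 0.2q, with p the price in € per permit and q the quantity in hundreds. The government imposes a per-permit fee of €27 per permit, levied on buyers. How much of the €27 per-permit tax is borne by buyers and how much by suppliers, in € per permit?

Rewrite in direct form: qd = 466 − 4p and qs = 5p − 20.
Without the tax, 466 − 4p = 5p − 20 gives 9p = 486, so p* = €54 and q* = 250.
With the tax collected from buyers, demand (in seller-price terms) shifts: qd = 466 − 4(p + 27).
Solving gives q = 190 with buyers paying €69 and suppliers receiving €42 (the €27 wedge).
Burden on buyers: €15; on suppliers: €12. (They sum to €27.)

Buyers bear €15 per permit; suppliers bear €12 per permit.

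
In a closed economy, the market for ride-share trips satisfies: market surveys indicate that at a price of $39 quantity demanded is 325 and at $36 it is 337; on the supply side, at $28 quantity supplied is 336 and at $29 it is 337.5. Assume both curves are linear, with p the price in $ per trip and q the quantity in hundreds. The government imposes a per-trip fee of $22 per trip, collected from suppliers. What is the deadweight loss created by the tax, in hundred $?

Demand slope: (337 − 325)/(36 − 39) = -4, so qd = 481 − 4p.
Supply slope: (337.5 − 336)/(29 − 28) = 1.5, so qs = 1.5p + 294.
Without the tax, 481 − 4p = 1.5p + 294 gives 5.5p = 187, so p* = $34 and q* = 345.
With the tax collected from suppliers, supply shifts: qs = 1.5(p − 22) + 294.
New equilibrium: consumers pay $40, suppliers receive $18, q = 321. (Wedge: pb − ps = 22.)
Quantity falls by |ΔQ| = |345 − 321| = 24.
DWL = ½ · t · |ΔQ| = ½ · 22 · 24 = $264.

Deadweight loss = $264 hundred.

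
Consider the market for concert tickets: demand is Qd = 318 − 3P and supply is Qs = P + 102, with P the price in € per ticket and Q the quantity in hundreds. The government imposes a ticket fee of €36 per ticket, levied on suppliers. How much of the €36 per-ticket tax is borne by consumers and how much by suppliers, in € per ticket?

Before the tax: set 318 − 3P = P + 102 → P* = €54, Q* = 156.
With the tax collected from suppliers, supply shifts: Qs = (P − 36) + 102.
Solving gives Q = 129 with consumers paying €63 and suppliers receiving €27 (the €36 wedge).
Burden on consumers: €9; on suppliers: €27. (They sum to €36.)
The less price-elastic side of the market bears the larger share of a per-unit tax.

Consumers bear €9 per ticket; suppliers bear €27 per ticket.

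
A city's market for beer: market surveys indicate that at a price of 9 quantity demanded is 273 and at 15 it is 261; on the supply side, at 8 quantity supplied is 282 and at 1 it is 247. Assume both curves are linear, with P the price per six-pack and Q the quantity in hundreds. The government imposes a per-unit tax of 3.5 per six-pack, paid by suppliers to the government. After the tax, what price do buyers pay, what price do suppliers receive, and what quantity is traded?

Demand slope: (261 − 273)/(15 − 9) = -2, so Qd = 291 − 2P.
Supply slope: (247 − 282)/(1 − 8) = 5, so Qs = 5P + 242.
Before the tax: set 291 − 2P = 5P + 242 → P* = 7, Q* = 277.
With the tax collected from suppliers, supply shifts: Qs = 5(P − 3.5) + 242.
New equilibrium: buyers pay 9.5, suppliers receive 6, Q = 272. (Wedge: Pb − Ps = 3.5.)
The less price-elastic side of the market bears the larger share of a per-unit tax.

Buyers pay 9.5; suppliers receive 6; quantity = 272.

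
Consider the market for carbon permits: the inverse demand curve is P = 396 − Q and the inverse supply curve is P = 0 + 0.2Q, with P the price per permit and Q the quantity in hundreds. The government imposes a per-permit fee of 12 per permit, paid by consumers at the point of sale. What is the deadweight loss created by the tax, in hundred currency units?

Inverting to Q(P) form: Qd = 396 − P; Qs = 5P.
Without the tax, 396 − P = 5P gives 6P = 396, so P* = 66 and Q* = 330.
With the tax collected from consumers, demand (in seller-price terms) shifts: Qd = 396 − (P + 12).
Solving gives Q = 320 with consumers paying 76 and suppliers receiving 64 (the 12 wedge).
Quantity falls by |ΔQ| = |330 − 320| = 10.
DWL = ½ · t · |ΔQ| = ½ · 12 · 10 = 60.

Deadweight loss = 60 hundred.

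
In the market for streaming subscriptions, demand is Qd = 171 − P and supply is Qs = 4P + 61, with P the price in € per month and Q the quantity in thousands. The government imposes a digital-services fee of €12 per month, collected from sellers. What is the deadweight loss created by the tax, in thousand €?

Deadweight loss = €57.6 thousand.

Before the tax: set 171 − P = 4P + 61 → P* = €22, Q* = 149.
With the tax collected from sellers, supply shifts: Qs = 4(P − 12) + 61.
Solving gives Q = 139.4 with buyers paying €31.6 and sellers receiving €19.6 (the €12 wedge).
Quantity falls by |ΔQ| = |149 − 139.4| = 9.6.
DWL = ½ · t · |ΔQ| = ½ · 12 · 9.6 = €57.6.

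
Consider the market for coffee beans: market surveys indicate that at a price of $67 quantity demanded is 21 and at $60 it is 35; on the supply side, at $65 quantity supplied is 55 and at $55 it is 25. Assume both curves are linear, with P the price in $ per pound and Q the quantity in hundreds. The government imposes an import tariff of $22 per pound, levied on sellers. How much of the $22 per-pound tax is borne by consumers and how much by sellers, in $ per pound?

Consumers bear $13.2 per pound; sellers bear $8.8 per pound.

Demand slope: (35 − 21)/(60 − 67) = -2, so Qd = 155 − 2P.
Supply slope: (25 − 55)/(55 − 65) = 3, so Qs = 3P − 140.
Before the tax: set 155 − 2P = 3P − 140 → P* = $59, Q* = 37.
With the tax collected from sellers, supply shifts: Qs = 3(P − 22) − 140.
Solving gives Q = 10.6 with consumers paying $72.2 and sellers receiving $50.2 (the $22 wedge).
Burden on consumers: $13.2; on sellers: $8.8. (They sum to $22.)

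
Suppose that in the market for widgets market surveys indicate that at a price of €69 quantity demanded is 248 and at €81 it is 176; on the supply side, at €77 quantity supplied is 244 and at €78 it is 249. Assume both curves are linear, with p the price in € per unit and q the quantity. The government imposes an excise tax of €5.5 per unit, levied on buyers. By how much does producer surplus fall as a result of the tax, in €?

Producer surplus falls by €649.5.

Demand slope: (176 − 248)/(81 − 69) = -6, so qd = 662 − 6p.
Supply slope: (249 − 244)/(78 − 77) = 5, so qs = 5p − 141.
Without the tax, 662 − 6p = 5p − 141 gives 11p = 803, so p* = €73 and q* = 224.
With the tax collected from buyers, demand (in seller-price terms) shifts: qd = 662 − 6(p + 5.5).
New equilibrium: buyers pay €75.5, producers receive €70, q = 209. (Wedge: pb − ps = 5.5.)
ΔPS is the trapezoid between Q = 209 and Q = 224 of height €3: ½ · (224 + 209) · 3 = €649.5.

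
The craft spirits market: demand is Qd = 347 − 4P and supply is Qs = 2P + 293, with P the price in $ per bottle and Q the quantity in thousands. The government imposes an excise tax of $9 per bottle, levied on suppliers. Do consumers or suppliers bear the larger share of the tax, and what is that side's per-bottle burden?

Suppliers bear the larger share: $6 per bottle.

Without the tax, 347 − 4P = 2P + 293 gives 6P = 54, so P* = $9 and Q* = 311.
With the tax collected from suppliers, supply shifts: Qs = 2(P − 9) + 293.
Solving gives Q = 299 with consumers paying $12 and suppliers receiving $3 (the $9 wedge).
Per-bottle burden: consumers $3, suppliers $6.
Suppliers take the larger share because supply is less price-elastic here (demand slope 4 vs supply slope 2).
The less price-elastic side of the market bears the larger share of a per-unit tax.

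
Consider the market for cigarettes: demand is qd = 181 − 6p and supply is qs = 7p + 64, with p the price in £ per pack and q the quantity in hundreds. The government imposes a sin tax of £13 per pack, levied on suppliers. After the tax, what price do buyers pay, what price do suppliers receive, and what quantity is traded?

Buyers pay £16; suppliers receive £3; quantity = 85.

Without the tax, 181 − 6p = 7p + 64 gives 13p = 117, so p* = £9 and q* = 127.
With the tax collected from suppliers, supply shifts: qs = 7(p − 13) + 64.
New equilibrium: buyers pay £16, suppliers receive £3, q = 85. (Wedge: pb − ps = 13.)
The less price-elastic side of the market bears the larger share of a per-unit tax.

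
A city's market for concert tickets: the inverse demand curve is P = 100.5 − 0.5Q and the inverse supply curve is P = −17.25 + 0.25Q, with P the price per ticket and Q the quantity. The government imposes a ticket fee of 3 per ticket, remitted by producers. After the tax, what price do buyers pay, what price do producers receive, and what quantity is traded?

Buyers pay 24; producers receive 21; quantity = 153.

Rewrite in direct form: Qd = 201 − 2P and Qs = 4P + 69.
Without the tax, 201 − 2P = 4P + 69 gives 6P = 132, so P* = 22 and Q* = 157.
With the tax collected from producers, supply shifts: Qs = 4(P − 3) + 69.
New equilibrium: buyers pay 24, producers receive 21, Q = 153. (Wedge: Pb − Ps = 3.)
The less price-elastic side of the market bears the larger share of a per-unit tax.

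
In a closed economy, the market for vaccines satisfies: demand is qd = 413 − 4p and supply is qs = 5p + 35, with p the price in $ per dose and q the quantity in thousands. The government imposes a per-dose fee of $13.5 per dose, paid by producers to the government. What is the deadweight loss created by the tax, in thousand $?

Without the tax, 413 − 4p = 5p + 35 gives 9p = 378, so p* = $42 and q* = 245.
With the tax collected from producers, supply shifts: qs = 5(p − 13.5) + 35.
New equilibrium: consumers pay $49.5, producers receive $36, q = 215. (Wedge: pb − ps = 13.5.)
Quantity falls by |ΔQ| = |245 − 215| = 30.
DWL = ½ · t · |ΔQ| = ½ · 13.5 · 30 = $202.5.

Deadweight loss = $202.5 thousand.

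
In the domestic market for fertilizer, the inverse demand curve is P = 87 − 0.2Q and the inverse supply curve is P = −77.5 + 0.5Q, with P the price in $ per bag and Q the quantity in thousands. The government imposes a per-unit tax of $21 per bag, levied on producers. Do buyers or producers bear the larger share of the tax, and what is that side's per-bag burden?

Producers bear the larger share: $15 per bag.

Inverting to Q(P) form: Qd = 435 − 5P; Qs = 2P + 155.
Without the tax, 435 − 5P = 2P + 155 gives 7P = 280, so P* = $40 and Q* = 235.
With the tax collected from producers, supply shifts: Qs = 2(P − 21) + 155.
Solving gives Q = 205 with buyers paying $46 and producers receiving $25 (the $21 wedge).
Per-bag burden: buyers $6, producers $15.
Producers take the larger share because supply is less price-elastic here (demand slope 5 vs supply slope 2).
The less price-elastic side of the market bears the larger share of a per-unit tax.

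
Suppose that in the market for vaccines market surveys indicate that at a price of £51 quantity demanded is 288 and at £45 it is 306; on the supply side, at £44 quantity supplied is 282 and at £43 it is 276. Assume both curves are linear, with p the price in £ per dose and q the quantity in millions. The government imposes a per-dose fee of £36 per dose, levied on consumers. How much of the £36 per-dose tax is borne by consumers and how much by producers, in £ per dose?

Consumers bear £24 per dose; producers bear £12 per dose.

Demand slope: (306 − 288)/(45 − 51) = -3, so qd = 441 − 3p.
Supply slope: (276 − 282)/(43 − 44) = 6, so qs = 6p + 18.
Before the tax: set 441 − 3p = 6p + 18 → p* = £47, q* = 300.
With the tax collected from consumers, demand (in seller-price terms) shifts: qd = 441 − 3(p + 36).
New equilibrium: consumers pay £71, producers receive £35, q = 228. (Wedge: pb − ps = 36.)
Burden on consumers: £24; on producers: £12. (They sum to £36.)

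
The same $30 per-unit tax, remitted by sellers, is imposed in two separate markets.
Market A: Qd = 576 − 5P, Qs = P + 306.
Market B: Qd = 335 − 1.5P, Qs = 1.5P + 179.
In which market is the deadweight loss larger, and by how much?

Market A, by $37.5.

Market A: pre-tax P* = $45, Q* = 351; post-tax Q = 326; deadweight loss = $375.
Market B: pre-tax P* = $52, Q* = 257; post-tax Q = 234.5; deadweight loss = $337.5.
Difference: $375 vs $337.5 → market A is larger by $37.5.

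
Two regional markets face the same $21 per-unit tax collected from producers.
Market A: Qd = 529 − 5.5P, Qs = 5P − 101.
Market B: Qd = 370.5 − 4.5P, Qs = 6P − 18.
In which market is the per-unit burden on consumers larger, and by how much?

Market A: pre-tax P* = $60, Q* = 199; post-tax Q = 144; per-unit burden on consumers = $10.
Market B: pre-tax P* = $37, Q* = 204; post-tax Q = 150; per-unit burden on consumers = $12.
Difference: $10 vs $12 → market B is larger by $2.

Market B, by $2.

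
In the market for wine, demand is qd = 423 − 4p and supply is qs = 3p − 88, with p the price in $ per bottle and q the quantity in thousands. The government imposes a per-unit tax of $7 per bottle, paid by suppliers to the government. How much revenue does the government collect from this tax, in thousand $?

Before the tax: set 423 − 4p = 3p − 88 → p* = $73, q* = 131.
With the tax collected from suppliers, supply shifts: qs = 3(p − 7) − 88.
Solving gives q = 119 with buyers paying $76 and suppliers receiving $69 (the $7 wedge).
Revenue = t · Q = 7 · 119 = $833.

Tax revenue = $833 thousand.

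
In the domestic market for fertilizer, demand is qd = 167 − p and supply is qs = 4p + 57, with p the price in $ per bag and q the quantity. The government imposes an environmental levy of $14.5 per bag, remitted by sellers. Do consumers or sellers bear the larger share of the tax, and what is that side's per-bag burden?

Before the tax: set 167 − p = 4p + 57 → p* = $22, q* = 145.
With the tax collected from sellers, supply shifts: qs = 4(p − 14.5) + 57.
New equilibrium: consumers pay $33.6, sellers receive $19.1, q = 133.4. (Wedge: pb − ps = 14.5.)
Per-bag burden: consumers $11.6, sellers $2.9.
Consumers take the larger share because demand is less price-elastic here (demand slope 1 vs supply slope 4).

Consumers bear the larger share: $11.6 per bag.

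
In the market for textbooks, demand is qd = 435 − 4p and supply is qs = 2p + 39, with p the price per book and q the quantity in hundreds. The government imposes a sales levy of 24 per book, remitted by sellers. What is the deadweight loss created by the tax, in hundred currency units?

Deadweight loss = 384 hundred.

Without the tax, 435 − 4p = 2p + 39 gives 6p = 396, so p* = 66 and q* = 171.
With the tax collected from sellers, supply shifts: qs = 2(p − 24) + 39.
New equilibrium: consumers pay 74, sellers receive 50, q = 139. (Wedge: pb − ps = 24.)
Quantity falls by |ΔQ| = |171 − 139| = 32.
DWL = ½ · t · |ΔQ| = ½ · 24 · 32 = 384.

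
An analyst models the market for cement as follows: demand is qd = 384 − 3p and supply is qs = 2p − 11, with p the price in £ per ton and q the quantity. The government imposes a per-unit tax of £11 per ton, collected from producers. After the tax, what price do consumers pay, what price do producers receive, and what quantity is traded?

Consumers pay £83.4; producers receive £72.4; quantity = 133.8.

Without the tax, 384 − 3p = 2p − 11 gives 5p = 395, so p* = £79 and q* = 147.
With the tax collected from producers, supply shifts: qs = 2(p − 11) − 11.
New equilibrium: consumers pay £83.4, producers receive £72.4, q = 133.8. (Wedge: pb − ps = 11.)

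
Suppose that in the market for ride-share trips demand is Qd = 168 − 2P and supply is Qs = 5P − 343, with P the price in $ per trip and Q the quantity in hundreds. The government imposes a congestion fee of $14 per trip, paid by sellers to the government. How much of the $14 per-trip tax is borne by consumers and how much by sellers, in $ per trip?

Without the tax, 168 − 2P = 5P − 343 gives 7P = 511, so P* = $73 and Q* = 22.
With the tax collected from sellers, supply shifts: Qs = 5(P − 14) − 343.
New equilibrium: consumers pay $83, sellers receive $69, Q = 2. (Wedge: Pb − Ps = 14.)
Burden on consumers: $10; on sellers: $4. (They sum to $14.)
The less price-elastic side of the market bears the larger share of a per-unit tax.

Consumers bear $10 per trip; sellers bear $4 per trip.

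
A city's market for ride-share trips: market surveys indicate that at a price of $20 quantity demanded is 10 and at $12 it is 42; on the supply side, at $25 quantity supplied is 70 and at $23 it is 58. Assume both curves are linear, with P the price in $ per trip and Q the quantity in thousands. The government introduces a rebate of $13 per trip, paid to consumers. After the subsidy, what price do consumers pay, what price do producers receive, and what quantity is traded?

Consumers pay $9.2; producers receive $22.2; quantity = 53.2.

Demand slope: (42 − 10)/(12 − 20) = -4, so Qd = 90 − 4P.
Supply slope: (58 − 70)/(23 − 25) = 6, so Qs = 6P − 80.
Without the subsidy, 90 − 4P = 6P − 80 gives 10P = 170, so P* = $17 and Q* = 22.
With a per-unit subsidy paid to consumers, each effectively pays P − 13, so demand becomes Qd = 90 − 4(P − 13).
New equilibrium: consumers pay $9.2, producers receive $22.2, Q = 53.2. (Wedge: Pb − Ps = −13.)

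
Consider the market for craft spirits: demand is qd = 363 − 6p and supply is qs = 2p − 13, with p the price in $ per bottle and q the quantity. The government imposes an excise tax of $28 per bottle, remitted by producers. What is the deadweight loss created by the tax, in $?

Without the tax, 363 − 6p = 2p − 13 gives 8p = 376, so p* = $47 and q* = 81.
With the tax collected from producers, supply shifts: qs = 2(p − 28) − 13.
Solving gives q = 39 with consumers paying $54 and producers receiving $26 (the $28 wedge).
Quantity falls by |ΔQ| = |81 − 39| = 42.
DWL = ½ · t · |ΔQ| = ½ · 28 · 42 = $588.

Deadweight loss = $588.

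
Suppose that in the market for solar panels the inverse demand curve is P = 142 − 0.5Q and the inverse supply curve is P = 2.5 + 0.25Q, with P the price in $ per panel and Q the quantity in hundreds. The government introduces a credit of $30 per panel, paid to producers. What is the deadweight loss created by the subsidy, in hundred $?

Rewrite in direct form: Qd = 284 − 2P and Qs = 4P − 10.
Before the subsidy: set 284 − 2P = 4P − 10 → P* = $49, Q* = 186.
With a per-unit subsidy paid to producers, each receives P + 30 per unit sold, so supply becomes Qs = 4(P + 30) − 10.
New equilibrium: buyers pay $29, producers receive $59, Q = 226. (Wedge: Pb − Ps = −30.)
Quantity rises by |ΔQ| = |186 − 226| = 40.
DWL = ½ · t · |ΔQ| = ½ · 30 · 40 = $600.

Deadweight loss = $600 hundred.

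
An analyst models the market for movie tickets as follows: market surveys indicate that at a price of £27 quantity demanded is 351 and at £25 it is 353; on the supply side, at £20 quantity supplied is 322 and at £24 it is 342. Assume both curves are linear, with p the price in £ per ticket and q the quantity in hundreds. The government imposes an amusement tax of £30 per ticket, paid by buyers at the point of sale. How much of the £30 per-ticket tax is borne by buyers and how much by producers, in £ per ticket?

Demand slope: (353 − 351)/(25 − 27) = -1, so qd = 378 − p.
Supply slope: (342 − 322)/(24 − 20) = 5, so qs = 5p + 222.
Before the tax: set 378 − p = 5p + 222 → p* = £26, q* = 352.
With the tax collected from buyers, demand (in seller-price terms) shifts: qd = 378 − (p + 30).
New equilibrium: buyers pay £51, producers receive £21, q = 327. (Wedge: pb − ps = 30.)
Burden on buyers: £25; on producers: £5. (They sum to £30.)
The less price-elastic side of the market bears the larger share of a per-unit tax.

Buyers bear £25 per ticket; producers bear £5 per ticket.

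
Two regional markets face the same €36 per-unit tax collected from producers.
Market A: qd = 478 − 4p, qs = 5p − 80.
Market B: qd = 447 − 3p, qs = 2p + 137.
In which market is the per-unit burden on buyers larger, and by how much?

Market A, by €5.6.

Market A: pre-tax p* = €62, q* = 230; post-tax q = 150; per-unit burden on buyers = €20.
Market B: pre-tax p* = €62, q* = 261; post-tax q = 217.8; per-unit burden on buyers = €14.4.
Difference: €20 vs €14.4 → market A is larger by €5.6.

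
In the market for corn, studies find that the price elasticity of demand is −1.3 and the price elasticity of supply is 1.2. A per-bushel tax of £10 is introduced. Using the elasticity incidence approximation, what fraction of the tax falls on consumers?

Incidence ratio: consumers' share ≈ εs / (εs + |εd|) = 1.2 / (1.2 + 1.3) = 0.48.
Supply is the less elastic side, so consumers bear the smaller share.

Consumers' share ≈ 0.48.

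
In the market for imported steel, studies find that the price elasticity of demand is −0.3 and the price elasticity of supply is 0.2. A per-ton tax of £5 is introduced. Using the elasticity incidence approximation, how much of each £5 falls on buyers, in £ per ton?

Incidence ratio: buyers' share ≈ εs / (εs + |εd|) = 0.2 / (0.2 + 0.3) = 0.4.
So buyers bear ≈ 0.4 × £5 = £2; suppliers bear £3.

Buyers bear ≈ £2 per ton.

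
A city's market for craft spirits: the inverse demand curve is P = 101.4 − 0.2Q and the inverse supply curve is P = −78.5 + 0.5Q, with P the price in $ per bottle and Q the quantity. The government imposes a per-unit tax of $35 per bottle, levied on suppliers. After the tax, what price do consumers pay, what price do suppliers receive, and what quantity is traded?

Consumers pay $60; suppliers receive $25; quantity = 207.

Rewrite in direct form: Qd = 507 − 5P and Qs = 2P + 157.
Before the tax: set 507 − 5P = 2P + 157 → P* = $50, Q* = 257.
With the tax collected from suppliers, supply shifts: Qs = 2(P − 35) + 157.
New equilibrium: consumers pay $60, suppliers receive $25, Q = 207. (Wedge: Pb − Ps = 35.)
The less price-elastic side of the market bears the larger share of a per-unit tax.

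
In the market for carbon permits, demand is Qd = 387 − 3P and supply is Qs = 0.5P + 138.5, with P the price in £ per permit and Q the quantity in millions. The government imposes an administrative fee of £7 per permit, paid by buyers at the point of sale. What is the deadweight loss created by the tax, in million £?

Deadweight loss = £10.5 million.

Before the tax: set 387 − 3P = 0.5P + 138.5 → P* = £71, Q* = 174.
With the tax collected from buyers, demand (in seller-price terms) shifts: Qd = 387 − 3(P + 7).
Solving gives Q = 171 with buyers paying £72 and producers receiving £65 (the £7 wedge).
Quantity falls by |ΔQ| = |174 − 171| = 3.
DWL = ½ · t · |ΔQ| = ½ · 7 · 3 = £10.5.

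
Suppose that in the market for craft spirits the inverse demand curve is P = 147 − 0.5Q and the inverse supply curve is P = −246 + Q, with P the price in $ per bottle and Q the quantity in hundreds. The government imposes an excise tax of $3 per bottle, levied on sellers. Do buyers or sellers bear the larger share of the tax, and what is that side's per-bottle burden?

Inverting to Q(P) form: Qd = 294 − 2P; Qs = P + 246.
Without the tax, 294 − 2P = P + 246 gives 3P = 48, so P* = $16 and Q* = 262.
With the tax collected from sellers, supply shifts: Qs = (P − 3) + 246.
New equilibrium: buyers pay $17, sellers receive $14, Q = 260. (Wedge: Pb − Ps = 3.)
Per-bottle burden: buyers $1, sellers $2.
Sellers take the larger share because supply is less price-elastic here (demand slope 2 vs supply slope 1).
The less price-elastic side of the market bears the larger share of a per-unit tax.

Sellers bear the larger share: $2 per bottle.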